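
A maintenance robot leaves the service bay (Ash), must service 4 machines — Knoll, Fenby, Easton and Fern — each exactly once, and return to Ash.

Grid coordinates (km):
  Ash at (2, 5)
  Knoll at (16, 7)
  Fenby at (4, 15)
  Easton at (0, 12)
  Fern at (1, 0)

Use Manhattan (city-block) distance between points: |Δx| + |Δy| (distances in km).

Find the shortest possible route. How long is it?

Minimum total distance: 62 km.

Ash → Knoll → Fenby → Easton → Fern → Ash: 16+20+7+13+6 = 62
Ash → Knoll → Fenby → Fern → Easton → Ash: 16+20+18+13+9 = 76
Ash → Knoll → Easton → Fenby → Fern → Ash: 16+21+7+18+6 = 68
Ash → Knoll → Easton → Fern → Fenby → Ash: 16+21+13+18+12 = 80
Ash → Knoll → Fern → Fenby → Easton → Ash: 16+22+18+7+9 = 72
Ash → Knoll → Fern → Easton → Fenby → Ash: 16+22+13+7+12 = 70
Ash → Fenby → Knoll → Easton → Fern → Ash: 12+20+21+13+6 = 72
Ash → Fenby → Knoll → Fern → Easton → Ash: 12+20+22+13+9 = 76
Ash → Fenby → Easton → Knoll → Fern → Ash: 12+7+21+22+6 = 68
Ash → Fenby → Fern → Knoll → Easton → Ash: 12+18+22+21+9 = 82
Ash → Easton → Knoll → Fenby → Fern → Ash: 9+21+20+18+6 = 74
Ash → Easton → Fenby → Knoll → Fern → Ash: 9+7+20+22+6 = 64
The minimum is 62.
One optimal route: Ash → Knoll → Fenby → Easton → Fern → Ash (or its reverse).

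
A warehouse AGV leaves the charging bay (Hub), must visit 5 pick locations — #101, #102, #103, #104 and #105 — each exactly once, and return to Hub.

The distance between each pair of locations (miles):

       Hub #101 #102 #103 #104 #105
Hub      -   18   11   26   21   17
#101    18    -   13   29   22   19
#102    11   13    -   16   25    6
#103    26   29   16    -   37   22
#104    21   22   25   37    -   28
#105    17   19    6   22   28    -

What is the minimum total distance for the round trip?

There are 60 distinct closed tours to check (reversals are equivalent).
Hub → #101 → #102 → #103 → #104 → #105 → Hub: 18+13+16+37+28+17 = 129
Hub → #101 → #102 → #103 → #105 → #104 → Hub: 18+13+16+22+28+21 = 118
Hub → #101 → #102 → #104 → #103 → #105 → Hub: 18+13+25+37+22+17 = 132
Hub → #101 → #102 → #104 → #105 → #103 → Hub: 18+13+25+28+22+26 = 132
Hub → #101 → #102 → #105 → #103 → #104 → Hub: 18+13+6+22+37+21 = 117
Hub → #101 → #102 → #105 → #104 → #103 → Hub: 18+13+6+28+37+26 = 128
Hub → #101 → #103 → #102 → #104 → #105 → Hub: 18+29+16+25+28+17 = 133
Hub → #101 → #103 → #102 → #105 → #104 → Hub: 18+29+16+6+28+21 = 118
Hub → #101 → #103 → #104 → #102 → #105 → Hub: 18+29+37+25+6+17 = 132
Hub → #101 → #103 → #104 → #105 → #102 → Hub: 18+29+37+28+6+11 = 129
Hub → #101 → #103 → #105 → #102 → #104 → Hub: 18+29+22+6+25+21 = 121
Hub → #101 → #103 → #105 → #104 → #102 → Hub: 18+29+22+28+25+11 = 133
Hub → #101 → #104 → #102 → #103 → #105 → Hub: 18+22+25+16+22+17 = 120
Hub → #101 → #104 → #102 → #105 → #103 → Hub: 18+22+25+6+22+26 = 119
… (46 more)
Hub → #103 → #102 → #105 → #101 → #104 → Hub: 26+16+6+19+22+21 = 110  ← best
The minimum is 110.
One optimal route: Hub → #103 → #102 → #105 → #101 → #104 → Hub (or its reverse).

110 miles — the shortest possible round trip.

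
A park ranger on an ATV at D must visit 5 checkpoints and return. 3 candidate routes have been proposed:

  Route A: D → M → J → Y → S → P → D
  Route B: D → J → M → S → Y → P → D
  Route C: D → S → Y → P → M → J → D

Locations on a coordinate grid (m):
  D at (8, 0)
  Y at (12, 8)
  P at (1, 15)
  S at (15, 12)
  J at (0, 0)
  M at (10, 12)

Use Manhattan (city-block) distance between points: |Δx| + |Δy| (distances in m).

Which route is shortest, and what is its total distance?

82 m — Route B is the shortest.

Route A: 14 + 22 + 20 + 7 + 17 + 22 = 102
Route B: 8 + 22 + 5 + 7 + 18 + 22 = 82
Route C: 19 + 7 + 18 + 12 + 22 + 8 = 86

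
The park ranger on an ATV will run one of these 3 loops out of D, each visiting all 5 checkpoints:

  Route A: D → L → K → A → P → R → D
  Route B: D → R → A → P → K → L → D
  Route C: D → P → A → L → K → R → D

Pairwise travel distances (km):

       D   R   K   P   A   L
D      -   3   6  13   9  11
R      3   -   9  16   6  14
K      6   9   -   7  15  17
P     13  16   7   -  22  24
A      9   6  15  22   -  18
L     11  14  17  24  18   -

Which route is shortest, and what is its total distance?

Route A: 11 + 17 + 15 + 22 + 16 + 3 = 84
Route B: 3 + 6 + 22 + 7 + 17 + 11 = 66
Route C: 13 + 22 + 18 + 17 + 9 + 3 = 82

66 km — Route B is the shortest.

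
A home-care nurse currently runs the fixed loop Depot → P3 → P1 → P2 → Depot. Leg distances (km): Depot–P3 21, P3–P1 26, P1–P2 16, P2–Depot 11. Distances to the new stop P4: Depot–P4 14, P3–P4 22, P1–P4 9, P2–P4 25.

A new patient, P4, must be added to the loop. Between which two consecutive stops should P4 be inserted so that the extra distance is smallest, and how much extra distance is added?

Minimum extra distance: 5 km, inserting P4 between P3 and P1.

Insertion cost between consecutive stops i–j is d(i,P4) + d(P4,j) − d(i,j):
  between Depot and P3: 14 + 22 − 21 = 15
  between P3 and P1: 22 + 9 − 26 = 5
  between P1 and P2: 9 + 25 − 16 = 18
  between P2 and Depot: 25 + 14 − 11 = 28
Cheapest insertion is between P3 and P1, adding 5.
New total = 74 + 5 = 79.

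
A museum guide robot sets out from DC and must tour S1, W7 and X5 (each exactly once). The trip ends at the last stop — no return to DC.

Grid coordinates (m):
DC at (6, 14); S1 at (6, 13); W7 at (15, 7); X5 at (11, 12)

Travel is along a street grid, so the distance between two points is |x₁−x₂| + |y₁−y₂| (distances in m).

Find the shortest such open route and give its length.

Minimum one-way distance = 16 m.

There are 3! = 6 possible orderings.
DC - S1 - W7 - X5: 1+15+9 = 25
DC - S1 - X5 - W7: 1+6+9 = 16
DC - W7 - S1 - X5: 16+15+6 = 37
DC - W7 - X5 - S1: 16+9+6 = 31
DC - X5 - S1 - W7: 7+6+15 = 28
DC - X5 - W7 - S1: 7+9+15 = 31
The minimum is 16.
One shortest path: DC → S1 → X5 → W7.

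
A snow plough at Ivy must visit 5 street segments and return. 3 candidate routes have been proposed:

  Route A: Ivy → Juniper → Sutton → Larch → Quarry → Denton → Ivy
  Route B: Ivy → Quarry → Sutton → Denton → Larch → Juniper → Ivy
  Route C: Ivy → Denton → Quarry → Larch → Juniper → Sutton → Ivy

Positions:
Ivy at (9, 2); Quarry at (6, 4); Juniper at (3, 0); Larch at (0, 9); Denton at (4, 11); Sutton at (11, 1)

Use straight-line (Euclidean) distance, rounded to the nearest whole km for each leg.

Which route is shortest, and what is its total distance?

Route A: 6 + 8 + 14 + 8 + 7 + 10 = 53
Route B: 4 + 6 + 12 + 4 + 9 + 6 = 41
Route C: 10 + 7 + 8 + 9 + 8 + 2 = 44

41 km — Route B is the shortest.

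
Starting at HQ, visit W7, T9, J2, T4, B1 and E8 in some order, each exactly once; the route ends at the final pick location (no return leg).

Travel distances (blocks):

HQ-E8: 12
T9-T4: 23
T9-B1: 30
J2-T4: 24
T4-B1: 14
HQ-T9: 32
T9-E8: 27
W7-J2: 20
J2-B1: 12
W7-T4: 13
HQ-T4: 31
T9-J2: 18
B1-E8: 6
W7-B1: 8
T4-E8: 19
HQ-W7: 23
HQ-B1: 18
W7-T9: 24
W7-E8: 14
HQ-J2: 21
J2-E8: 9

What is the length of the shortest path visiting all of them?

There are 6! = 720 possible orderings.
HQ - W7 - T9 - J2 - T4 - B1 - E8: 23+24+18+24+14+6 = 109
HQ - W7 - T9 - J2 - T4 - E8 - B1: 23+24+18+24+19+6 = 114
HQ - W7 - T9 - J2 - B1 - T4 - E8: 23+24+18+12+14+19 = 110
HQ - W7 - T9 - J2 - B1 - E8 - T4: 23+24+18+12+6+19 = 102
HQ - W7 - T9 - J2 - E8 - T4 - B1: 23+24+18+9+19+14 = 107
HQ - W7 - T9 - J2 - E8 - B1 - T4: 23+24+18+9+6+14 = 94
HQ - W7 - T9 - T4 - J2 - B1 - E8: 23+24+23+24+12+6 = 112
HQ - W7 - T9 - T4 - J2 - E8 - B1: 23+24+23+24+9+6 = 109
… (712 more)
HQ - E8 - J2 - B1 - W7 - T4 - T9: 12+9+12+8+13+23 = 77  ← best
The minimum is 77.
One shortest path: HQ → E8 → J2 → B1 → W7 → T4 → T9.

77 blocks — the minimum one-way total.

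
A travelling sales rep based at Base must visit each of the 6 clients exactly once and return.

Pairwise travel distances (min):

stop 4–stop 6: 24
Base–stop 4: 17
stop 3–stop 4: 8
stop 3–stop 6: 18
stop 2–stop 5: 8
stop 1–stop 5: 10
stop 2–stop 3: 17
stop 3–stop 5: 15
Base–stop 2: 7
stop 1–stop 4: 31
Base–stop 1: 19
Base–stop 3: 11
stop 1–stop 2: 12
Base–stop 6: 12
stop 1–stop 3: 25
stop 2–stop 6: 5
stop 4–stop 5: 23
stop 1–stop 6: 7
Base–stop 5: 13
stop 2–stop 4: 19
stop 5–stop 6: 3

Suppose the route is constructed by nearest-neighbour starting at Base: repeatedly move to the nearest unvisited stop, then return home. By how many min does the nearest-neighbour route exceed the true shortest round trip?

From Base: stop 2=7, stop 3=11, stop 6=12, stop 5=13, stop 4=17, stop 1=19 → choose stop 2 (7).
From stop 2: stop 6=5, stop 5=8, stop 1=12, stop 3=17, stop 4=19 → choose stop 6 (5).
From stop 6: stop 5=3, stop 1=7, stop 3=18, stop 4=24 → choose stop 5 (3).
From stop 5: stop 1=10, stop 3=15, stop 4=23 → choose stop 1 (10).
From stop 1: stop 3=25, stop 4=31 → choose stop 3 (25).
From stop 3: stop 4=8 → choose stop 4 (8).
NN route Base → stop 2 → stop 6 → stop 5 → stop 1 → stop 3 → stop 4 → Base costs 75.
Optimal: Base → stop 2 → stop 1 → stop 6 → stop 5 → stop 3 → stop 4 → Base costs 69 (by enumerating all 360 distinct tours).
Excess = 75 − 69 = 6.

6 min longer than the optimal tour.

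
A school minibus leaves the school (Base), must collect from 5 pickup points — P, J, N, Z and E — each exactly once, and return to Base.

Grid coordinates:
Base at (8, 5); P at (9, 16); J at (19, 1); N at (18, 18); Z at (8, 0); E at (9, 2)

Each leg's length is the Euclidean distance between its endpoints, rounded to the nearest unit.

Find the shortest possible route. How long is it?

With 5 stops there are 5!/2 = 60 distinct round trips (a route and its reverse cost the same).
Base → P → J → N → Z → E → Base: 11+18+17+21+2+3 = 72
Base → P → J → N → E → Z → Base: 11+18+17+18+2+5 = 71
Base → P → J → Z → N → E → Base: 11+18+11+21+18+3 = 82
Base → P → J → Z → E → N → Base: 11+18+11+2+18+16 = 76
Base → P → J → E → N → Z → Base: 11+18+10+18+21+5 = 83
Base → P → J → E → Z → N → Base: 11+18+10+2+21+16 = 78
Base → P → N → J → Z → E → Base: 11+9+17+11+2+3 = 53
Base → P → N → J → E → Z → Base: 11+9+17+10+2+5 = 54
Base → P → N → Z → J → E → Base: 11+9+21+11+10+3 = 65
Base → P → N → Z → E → J → Base: 11+9+21+2+10+12 = 65
Base → P → N → E → J → Z → Base: 11+9+18+10+11+5 = 64
Base → P → N → E → Z → J → Base: 11+9+18+2+11+12 = 63
Base → P → Z → J → N → E → Base: 11+16+11+17+18+3 = 76
Base → P → Z → J → E → N → Base: 11+16+11+10+18+16 = 82
… (46 more)
The minimum is 53.
One optimal route: Base → P → N → J → Z → E → Base (or its reverse).

53 — the shortest possible round trip.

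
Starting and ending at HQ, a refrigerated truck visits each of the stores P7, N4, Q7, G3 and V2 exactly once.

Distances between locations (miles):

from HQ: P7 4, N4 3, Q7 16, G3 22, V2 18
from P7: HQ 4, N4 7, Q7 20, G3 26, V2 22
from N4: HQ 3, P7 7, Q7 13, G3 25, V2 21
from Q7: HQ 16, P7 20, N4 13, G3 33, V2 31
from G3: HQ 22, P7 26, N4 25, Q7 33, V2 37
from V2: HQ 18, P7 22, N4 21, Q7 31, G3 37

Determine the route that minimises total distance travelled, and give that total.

With 5 stops there are 5!/2 = 60 distinct round trips (a route and its reverse cost the same).
HQ - P7 - N4 - Q7 - G3 - V2 - HQ: 4+7+13+33+37+18 = 112
HQ - P7 - N4 - Q7 - V2 - G3 - HQ: 4+7+13+31+37+22 = 114
HQ - P7 - N4 - G3 - Q7 - V2 - HQ: 4+7+25+33+31+18 = 118
HQ - P7 - N4 - G3 - V2 - Q7 - HQ: 4+7+25+37+31+16 = 120
HQ - P7 - N4 - V2 - Q7 - G3 - HQ: 4+7+21+31+33+22 = 118
HQ - P7 - N4 - V2 - G3 - Q7 - HQ: 4+7+21+37+33+16 = 118
HQ - P7 - Q7 - N4 - G3 - V2 - HQ: 4+20+13+25+37+18 = 117
HQ - P7 - Q7 - N4 - V2 - G3 - HQ: 4+20+13+21+37+22 = 117
HQ - P7 - Q7 - G3 - N4 - V2 - HQ: 4+20+33+25+21+18 = 121
HQ - P7 - Q7 - G3 - V2 - N4 - HQ: 4+20+33+37+21+3 = 118
HQ - P7 - Q7 - V2 - N4 - G3 - HQ: 4+20+31+21+25+22 = 123
HQ - P7 - Q7 - V2 - G3 - N4 - HQ: 4+20+31+37+25+3 = 120
HQ - P7 - G3 - N4 - Q7 - V2 - HQ: 4+26+25+13+31+18 = 117
HQ - P7 - G3 - N4 - V2 - Q7 - HQ: 4+26+25+21+31+16 = 123
… (46 more)
The minimum is 112.
One optimal route: HQ → P7 → N4 → Q7 → G3 → V2 → HQ (or its reverse).

112 miles — the shortest possible round trip.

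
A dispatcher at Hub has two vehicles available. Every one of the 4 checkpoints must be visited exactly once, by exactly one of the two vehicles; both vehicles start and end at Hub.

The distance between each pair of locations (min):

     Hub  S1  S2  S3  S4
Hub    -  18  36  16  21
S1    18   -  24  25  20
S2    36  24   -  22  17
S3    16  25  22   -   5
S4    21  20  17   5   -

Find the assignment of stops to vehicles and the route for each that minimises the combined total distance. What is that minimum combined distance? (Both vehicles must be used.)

Check every non-empty split of the stops between the two vehicles; for each half take its own optimal tour:
  {S1} + {S2, S3, S4}: 36 + 74 = 110
  {S2} + {S1, S3, S4}: 72 + 59 = 131
  {S1, S2} + {S3, S4}: 78 + 42 = 120
  {S3} + {S1, S2, S4}: 32 + 80 = 112
  {S1, S3} + {S2, S4}: 59 + 74 = 133
  {S2, S3} + {S1, S4}: 74 + 59 = 133
  … (7 splits in total)
Best: vehicle 1 Hub → S1 → Hub = 36; vehicle 2 Hub → S2 → S4 → S3 → Hub = 74; combined 110.

110 min — the smallest possible combined total.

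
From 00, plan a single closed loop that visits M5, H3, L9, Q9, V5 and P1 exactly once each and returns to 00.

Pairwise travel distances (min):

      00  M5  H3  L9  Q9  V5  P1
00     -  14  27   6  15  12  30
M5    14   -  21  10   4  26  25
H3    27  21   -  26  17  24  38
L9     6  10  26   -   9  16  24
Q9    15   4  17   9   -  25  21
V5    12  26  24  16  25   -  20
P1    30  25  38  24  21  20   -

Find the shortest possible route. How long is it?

With 6 stops there are 6!/2 = 360 distinct round trips (a route and its reverse cost the same).
00→M5→H3→L9→Q9→V5→P1→00: 14+21+26+9+25+20+30 = 145
00→M5→H3→L9→Q9→P1→V5→00: 14+21+26+9+21+20+12 = 123
00→M5→H3→L9→V5→Q9→P1→00: 14+21+26+16+25+21+30 = 153
00→M5→H3→L9→V5→P1→Q9→00: 14+21+26+16+20+21+15 = 133
00→M5→H3→L9→P1→Q9→V5→00: 14+21+26+24+21+25+12 = 143
00→M5→H3→L9→P1→V5→Q9→00: 14+21+26+24+20+25+15 = 145
00→M5→H3→Q9→L9→V5→P1→00: 14+21+17+9+16+20+30 = 127
00→M5→H3→Q9→L9→P1→V5→00: 14+21+17+9+24+20+12 = 117
… (352 more)
00→L9→M5→H3→Q9→P1→V5→00: 6+10+21+17+21+20+12 = 107  ← best
The minimum is 107.
One optimal route: 00 → L9 → M5 → H3 → Q9 → P1 → V5 → 00 (or its reverse).

Shortest round trip = 107 min.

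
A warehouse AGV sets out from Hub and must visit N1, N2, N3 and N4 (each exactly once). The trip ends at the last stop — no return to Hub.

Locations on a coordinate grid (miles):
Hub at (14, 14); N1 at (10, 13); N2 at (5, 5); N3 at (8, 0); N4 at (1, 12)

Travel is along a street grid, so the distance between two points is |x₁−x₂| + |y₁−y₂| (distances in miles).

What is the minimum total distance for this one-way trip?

There are 4! = 24 possible orderings.
Hub→N1→N2→N3→N4: 5+13+8+19 = 45
Hub→N1→N2→N4→N3: 5+13+11+19 = 48
Hub→N1→N3→N2→N4: 5+15+8+11 = 39
Hub→N1→N3→N4→N2: 5+15+19+11 = 50
Hub→N1→N4→N2→N3: 5+10+11+8 = 34
Hub→N1→N4→N3→N2: 5+10+19+8 = 42
Hub→N2→N1→N3→N4: 18+13+15+19 = 65
Hub→N2→N1→N4→N3: 18+13+10+19 = 60
Hub→N2→N3→N1→N4: 18+8+15+10 = 51
Hub→N2→N3→N4→N1: 18+8+19+10 = 55
Hub→N2→N4→N1→N3: 18+11+10+15 = 54
Hub→N2→N4→N3→N1: 18+11+19+15 = 63
Hub→N3→N1→N2→N4: 20+15+13+11 = 59
Hub→N3→N1→N4→N2: 20+15+10+11 = 56
… (10 more)
The minimum is 34.
One shortest path: Hub → N1 → N4 → N2 → N3.

Minimum one-way distance = 34 miles.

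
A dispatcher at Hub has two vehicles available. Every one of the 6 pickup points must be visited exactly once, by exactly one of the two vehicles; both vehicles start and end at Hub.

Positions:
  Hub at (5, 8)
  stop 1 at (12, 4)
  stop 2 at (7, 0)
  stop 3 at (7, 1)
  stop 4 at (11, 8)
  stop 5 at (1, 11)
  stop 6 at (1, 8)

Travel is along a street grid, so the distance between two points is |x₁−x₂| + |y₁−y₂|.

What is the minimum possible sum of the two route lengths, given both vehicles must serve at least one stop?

Check every non-empty split of the stops between the two vehicles; for each half take its own optimal tour:
  {stop 1} + {stop 2, stop 3, stop 4, stop 5, stop 6}: 22 + 42 = 64
  {stop 2} + {stop 1, stop 3, stop 4, stop 5, stop 6}: 20 + 42 = 62
  {stop 1, stop 2} + {stop 3, stop 4, stop 5, stop 6}: 30 + 40 = 70
  {stop 3} + {stop 1, stop 2, stop 4, stop 5, stop 6}: 18 + 44 = 62
  {stop 1, stop 3} + {stop 2, stop 4, stop 5, stop 6}: 28 + 42 = 70
  {stop 2, stop 3} + {stop 1, stop 4, stop 5, stop 6}: 20 + 36 = 56
  … (31 splits in total)
  {stop 1, stop 2, stop 3, stop 4} + {stop 5, stop 6}: 30 + 14 = 44  ← best
Best: vehicle 1 Hub → stop 2 → stop 3 → stop 1 → stop 4 → Hub = 30; vehicle 2 Hub → stop 5 → stop 6 → Hub = 14; combined 44.

Minimum combined distance: 44.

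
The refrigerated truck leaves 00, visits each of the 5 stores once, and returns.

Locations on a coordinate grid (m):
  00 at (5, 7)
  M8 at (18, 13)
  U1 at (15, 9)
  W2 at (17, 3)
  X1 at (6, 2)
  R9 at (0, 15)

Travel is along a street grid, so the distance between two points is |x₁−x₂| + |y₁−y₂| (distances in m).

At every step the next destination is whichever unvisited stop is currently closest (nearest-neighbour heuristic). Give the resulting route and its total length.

At 00 the remaining stops are X1 6, U1 12, R9 13, W2 16, M8 19; go to X1.
At X1 the remaining stops are W2 12, U1 16, R9 19, M8 23; go to W2.
At W2 the remaining stops are U1 8, M8 11, R9 29; go to U1.
At U1 the remaining stops are M8 7, R9 21; go to M8.
At M8 the remaining stops are R9 20; go to R9.
Return R9→00: 13.
Total = 6 + 12 + 8 + 7 + 20 + 13 = 66.

Total distance 66 m via the nearest-neighbour route 00 → X1 → W2 → U1 → M8 → R9 → 00.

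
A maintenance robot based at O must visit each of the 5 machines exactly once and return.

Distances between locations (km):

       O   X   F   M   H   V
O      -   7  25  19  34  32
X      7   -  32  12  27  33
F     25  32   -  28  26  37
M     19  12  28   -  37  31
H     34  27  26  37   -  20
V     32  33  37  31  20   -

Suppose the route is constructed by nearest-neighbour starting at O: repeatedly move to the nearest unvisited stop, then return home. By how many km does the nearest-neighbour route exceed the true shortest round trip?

O: X=7, M=19, F=25, V=32, H=34 ⇒ X
X: M=12, H=27, F=32, V=33 ⇒ M
M: F=28, V=31, H=37 ⇒ F
F: H=26, V=37 ⇒ H
H: V=20 ⇒ V
NN route O → X → M → F → H → V → O costs 125.
Optimal: O → X → M → V → H → F → O costs 121 (by enumerating all 60 distinct tours).
Excess = 125 − 121 = 4.

The nearest-neighbour route is 4 km longer than optimal.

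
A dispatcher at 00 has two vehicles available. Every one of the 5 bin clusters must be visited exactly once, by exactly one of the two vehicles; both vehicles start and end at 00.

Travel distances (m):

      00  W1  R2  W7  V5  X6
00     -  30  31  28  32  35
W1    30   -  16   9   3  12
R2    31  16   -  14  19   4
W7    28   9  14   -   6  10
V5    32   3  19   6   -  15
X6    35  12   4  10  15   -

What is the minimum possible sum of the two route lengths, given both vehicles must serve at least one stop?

There are 2^4 − 1 = 15 ways to divide the 5 stops into two non-empty groups. For each, the best each vehicle can do is its own shortest tour through its group:
  {W1} + {R2, W7, V5, X6}: 60 + 83 = 143
  {R2} + {W1, W7, V5, X6}: 62 + 84 = 146
  {W1, R2} + {W7, V5, X6}: 77 + 83 = 160
  {W7} + {W1, R2, V5, X6}: 56 + 82 = 138
  {W1, W7} + {R2, V5, X6}: 67 + 82 = 149
  {R2, W7} + {W1, V5, X6}: 73 + 82 = 155
  … (15 splits in total)
  {W1, W7, V5} + {R2, X6}: 67 + 70 = 137  ← best
Best: vehicle 1 00 → W1 → V5 → W7 → 00 = 67; vehicle 2 00 → R2 → X6 → 00 = 70; combined 137.

Minimum combined distance: 137 m.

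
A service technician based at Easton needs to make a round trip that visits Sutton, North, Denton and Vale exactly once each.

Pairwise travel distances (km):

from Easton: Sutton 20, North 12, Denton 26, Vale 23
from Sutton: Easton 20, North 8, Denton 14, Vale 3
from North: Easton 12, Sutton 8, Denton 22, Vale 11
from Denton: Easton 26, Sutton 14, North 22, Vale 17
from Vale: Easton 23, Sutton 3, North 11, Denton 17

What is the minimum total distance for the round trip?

Shortest round trip = 66 km.

Easton→Sutton→North→Denton→Vale→Easton: 20+8+22+17+23 = 90
Easton→Sutton→North→Vale→Denton→Easton: 20+8+11+17+26 = 82
Easton→Sutton→Denton→North→Vale→Easton: 20+14+22+11+23 = 90
Easton→Sutton→Denton→Vale→North→Easton: 20+14+17+11+12 = 74
Easton→Sutton→Vale→North→Denton→Easton: 20+3+11+22+26 = 82
Easton→Sutton→Vale→Denton→North→Easton: 20+3+17+22+12 = 74
Easton→North→Sutton→Denton→Vale→Easton: 12+8+14+17+23 = 74
Easton→North→Sutton→Vale→Denton→Easton: 12+8+3+17+26 = 66
Easton→North→Denton→Sutton→Vale→Easton: 12+22+14+3+23 = 74
Easton→North→Vale→Sutton→Denton→Easton: 12+11+3+14+26 = 66
Easton→Denton→Sutton→North→Vale→Easton: 26+14+8+11+23 = 82
Easton→Denton→North→Sutton→Vale→Easton: 26+22+8+3+23 = 82
The minimum is 66.
One optimal route: Easton → North → Sutton → Vale → Denton → Easton (or its reverse).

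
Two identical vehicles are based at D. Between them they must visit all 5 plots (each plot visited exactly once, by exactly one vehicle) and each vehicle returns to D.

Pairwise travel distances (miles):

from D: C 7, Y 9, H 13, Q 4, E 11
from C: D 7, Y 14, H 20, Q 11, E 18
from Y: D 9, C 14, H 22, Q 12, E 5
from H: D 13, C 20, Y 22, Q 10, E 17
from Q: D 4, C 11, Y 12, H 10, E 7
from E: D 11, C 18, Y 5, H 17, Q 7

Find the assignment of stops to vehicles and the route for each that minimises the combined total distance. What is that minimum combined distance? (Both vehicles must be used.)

There are 2^4 − 1 = 15 ways to divide the 5 stops into two non-empty groups. For each, the best each vehicle can do is its own shortest tour through its group:
  {C} + {Y, H, Q, E}: 14 + 44 = 58
  {Y} + {C, H, Q, E}: 18 + 55 = 73
  {C, Y} + {H, Q, E}: 30 + 41 = 71
  {H} + {C, Y, Q, E}: 26 + 37 = 63
  {C, H} + {Y, Q, E}: 40 + 25 = 65
  {Y, H} + {C, Q, E}: 44 + 36 = 80
  … (15 splits in total)
Best: vehicle 1 D → C → D = 14; vehicle 2 D → Y → E → Q → H → D = 44; combined 58.

58 miles — the smallest possible combined total.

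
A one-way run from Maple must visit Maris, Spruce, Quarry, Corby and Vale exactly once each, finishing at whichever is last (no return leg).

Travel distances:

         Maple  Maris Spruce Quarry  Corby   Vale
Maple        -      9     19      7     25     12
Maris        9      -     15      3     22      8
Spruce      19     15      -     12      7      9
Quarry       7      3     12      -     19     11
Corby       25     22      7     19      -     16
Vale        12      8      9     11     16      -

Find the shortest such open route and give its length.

There are 5! = 120 possible orderings.
Maple → Maris → Spruce → Quarry → Corby → Vale: 9+15+12+19+16 = 71
Maple → Maris → Spruce → Quarry → Vale → Corby: 9+15+12+11+16 = 63
Maple → Maris → Spruce → Corby → Quarry → Vale: 9+15+7+19+11 = 61
Maple → Maris → Spruce → Corby → Vale → Quarry: 9+15+7+16+11 = 58
Maple → Maris → Spruce → Vale → Quarry → Corby: 9+15+9+11+19 = 63
Maple → Maris → Spruce → Vale → Corby → Quarry: 9+15+9+16+19 = 68
Maple → Maris → Quarry → Spruce → Corby → Vale: 9+3+12+7+16 = 47
Maple → Maris → Quarry → Spruce → Vale → Corby: 9+3+12+9+16 = 49
Maple → Maris → Quarry → Corby → Spruce → Vale: 9+3+19+7+9 = 47
Maple → Maris → Quarry → Corby → Vale → Spruce: 9+3+19+16+9 = 56
Maple → Maris → Quarry → Vale → Spruce → Corby: 9+3+11+9+7 = 39
Maple → Maris → Quarry → Vale → Corby → Spruce: 9+3+11+16+7 = 46
Maple → Maris → Corby → Spruce → Quarry → Vale: 9+22+7+12+11 = 61
Maple → Maris → Corby → Spruce → Vale → Quarry: 9+22+7+9+11 = 58
… (106 more)
Maple → Quarry → Maris → Vale → Spruce → Corby: 7+3+8+9+7 = 34  ← best
The minimum is 34.
One shortest path: Maple → Quarry → Maris → Vale → Spruce → Corby.

34 — the minimum one-way total.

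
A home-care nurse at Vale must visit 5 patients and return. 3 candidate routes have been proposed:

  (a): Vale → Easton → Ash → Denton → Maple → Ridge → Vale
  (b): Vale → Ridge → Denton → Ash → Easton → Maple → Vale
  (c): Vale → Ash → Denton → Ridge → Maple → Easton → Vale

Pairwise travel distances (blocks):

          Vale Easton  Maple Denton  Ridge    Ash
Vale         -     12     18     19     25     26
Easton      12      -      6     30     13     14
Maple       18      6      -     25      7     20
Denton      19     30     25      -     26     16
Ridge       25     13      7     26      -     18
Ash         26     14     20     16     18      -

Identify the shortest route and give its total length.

Shortest is (c), total 93 blocks.

(a): 12 + 14 + 16 + 25 + 7 + 25 = 99
(b): 25 + 26 + 16 + 14 + 6 + 18 = 105
(c): 26 + 16 + 26 + 7 + 6 + 12 = 93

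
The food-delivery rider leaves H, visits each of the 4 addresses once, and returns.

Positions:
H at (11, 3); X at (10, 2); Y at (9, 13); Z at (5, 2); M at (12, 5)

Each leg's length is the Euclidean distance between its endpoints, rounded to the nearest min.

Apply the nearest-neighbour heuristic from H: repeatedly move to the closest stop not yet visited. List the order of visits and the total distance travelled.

35 min along H → X → M → Z → Y → H.

At H the remaining stops are X 1, M 2, Z 6, Y 10; go to X.
At X the remaining stops are M 4, Z 5, Y 11; go to M.
At M the remaining stops are Z 8, Y 9; go to Z.
At Z the remaining stops are Y 12; go to Y.
Return Y→H: 10.
Total = 1 + 4 + 8 + 12 + 10 = 35.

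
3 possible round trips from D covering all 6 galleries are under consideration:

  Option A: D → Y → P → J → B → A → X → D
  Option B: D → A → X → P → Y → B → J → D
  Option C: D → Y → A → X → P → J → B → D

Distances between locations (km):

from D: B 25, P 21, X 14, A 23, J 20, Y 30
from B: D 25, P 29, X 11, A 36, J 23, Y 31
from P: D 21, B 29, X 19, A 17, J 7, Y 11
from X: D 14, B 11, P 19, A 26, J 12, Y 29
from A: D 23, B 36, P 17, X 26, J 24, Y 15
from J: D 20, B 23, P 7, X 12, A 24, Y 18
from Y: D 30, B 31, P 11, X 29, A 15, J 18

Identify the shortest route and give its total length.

Shortest is Option C, total 145 km.

Option A: 30 + 11 + 7 + 23 + 36 + 26 + 14 = 147
Option B: 23 + 26 + 19 + 11 + 31 + 23 + 20 = 153
Option C: 30 + 15 + 26 + 19 + 7 + 23 + 25 = 145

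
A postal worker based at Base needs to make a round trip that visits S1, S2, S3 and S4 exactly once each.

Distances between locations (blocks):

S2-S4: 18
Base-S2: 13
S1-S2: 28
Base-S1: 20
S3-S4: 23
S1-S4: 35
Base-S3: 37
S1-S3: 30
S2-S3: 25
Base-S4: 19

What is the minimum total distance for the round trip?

104 blocks — the shortest possible round trip.

There are 12 distinct closed tours to check (reversals are equivalent).
Base-S1-S2-S3-S4-Base: 20+28+25+23+19 = 115
Base-S1-S2-S4-S3-Base: 20+28+18+23+37 = 126
Base-S1-S3-S2-S4-Base: 20+30+25+18+19 = 112
Base-S1-S3-S4-S2-Base: 20+30+23+18+13 = 104
Base-S1-S4-S2-S3-Base: 20+35+18+25+37 = 135
Base-S1-S4-S3-S2-Base: 20+35+23+25+13 = 116
Base-S2-S1-S3-S4-Base: 13+28+30+23+19 = 113
Base-S2-S1-S4-S3-Base: 13+28+35+23+37 = 136
Base-S2-S3-S1-S4-Base: 13+25+30+35+19 = 122
Base-S2-S4-S1-S3-Base: 13+18+35+30+37 = 133
Base-S3-S1-S2-S4-Base: 37+30+28+18+19 = 132
Base-S3-S2-S1-S4-Base: 37+25+28+35+19 = 144
The minimum is 104.
One optimal route: Base → S1 → S3 → S4 → S2 → Base (or its reverse).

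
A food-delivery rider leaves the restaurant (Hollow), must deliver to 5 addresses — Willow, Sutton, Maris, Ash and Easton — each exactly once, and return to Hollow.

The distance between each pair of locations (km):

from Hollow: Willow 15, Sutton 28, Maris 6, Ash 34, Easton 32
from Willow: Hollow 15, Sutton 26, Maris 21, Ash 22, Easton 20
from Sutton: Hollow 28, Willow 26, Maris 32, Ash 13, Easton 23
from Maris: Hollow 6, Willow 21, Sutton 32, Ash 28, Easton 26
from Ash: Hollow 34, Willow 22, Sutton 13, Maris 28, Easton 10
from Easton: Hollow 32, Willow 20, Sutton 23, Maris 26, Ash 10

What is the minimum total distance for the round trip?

Minimum total distance: 96 km.

Hollow→Willow→Sutton→Maris→Ash→Easton→Hollow: 15+26+32+28+10+32 = 143
Hollow→Willow→Sutton→Maris→Easton→Ash→Hollow: 15+26+32+26+10+34 = 143
Hollow→Willow→Sutton→Ash→Maris→Easton→Hollow: 15+26+13+28+26+32 = 140
Hollow→Willow→Sutton→Ash→Easton→Maris→Hollow: 15+26+13+10+26+6 = 96
Hollow→Willow→Sutton→Easton→Maris→Ash→Hollow: 15+26+23+26+28+34 = 152
Hollow→Willow→Sutton→Easton→Ash→Maris→Hollow: 15+26+23+10+28+6 = 108
Hollow→Willow→Maris→Sutton→Ash→Easton→Hollow: 15+21+32+13+10+32 = 123
Hollow→Willow→Maris→Sutton→Easton→Ash→Hollow: 15+21+32+23+10+34 = 135
Hollow→Willow→Maris→Ash→Sutton→Easton→Hollow: 15+21+28+13+23+32 = 132
Hollow→Willow→Maris→Ash→Easton→Sutton→Hollow: 15+21+28+10+23+28 = 125
Hollow→Willow→Maris→Easton→Sutton→Ash→Hollow: 15+21+26+23+13+34 = 132
Hollow→Willow→Maris→Easton→Ash→Sutton→Hollow: 15+21+26+10+13+28 = 113
Hollow→Willow→Ash→Sutton→Maris→Easton→Hollow: 15+22+13+32+26+32 = 140
Hollow→Willow→Ash→Sutton→Easton→Maris→Hollow: 15+22+13+23+26+6 = 105
… (46 more)
The minimum is 96.
One optimal route: Hollow → Willow → Sutton → Ash → Easton → Maris → Hollow (or its reverse).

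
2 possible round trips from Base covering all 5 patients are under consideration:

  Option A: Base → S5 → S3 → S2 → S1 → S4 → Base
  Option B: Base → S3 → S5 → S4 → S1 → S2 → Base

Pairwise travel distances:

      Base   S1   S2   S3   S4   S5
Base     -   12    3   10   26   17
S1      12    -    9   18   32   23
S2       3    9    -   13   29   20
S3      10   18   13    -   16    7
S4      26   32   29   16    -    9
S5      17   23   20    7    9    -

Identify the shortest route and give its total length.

Option A: 17 + 7 + 13 + 9 + 32 + 26 = 104
Option B: 10 + 7 + 9 + 32 + 9 + 3 = 70

70 — Option B is the shortest.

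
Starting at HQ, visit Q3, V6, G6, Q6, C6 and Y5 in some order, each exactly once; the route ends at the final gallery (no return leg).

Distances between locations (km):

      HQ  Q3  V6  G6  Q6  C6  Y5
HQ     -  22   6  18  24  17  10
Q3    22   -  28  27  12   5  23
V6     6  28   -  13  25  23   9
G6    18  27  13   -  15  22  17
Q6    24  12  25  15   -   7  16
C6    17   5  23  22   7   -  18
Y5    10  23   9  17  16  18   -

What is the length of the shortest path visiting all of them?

There are 6! = 720 possible orderings.
HQ → Q3 → V6 → G6 → Q6 → C6 → Y5: 22+28+13+15+7+18 = 103
HQ → Q3 → V6 → G6 → Q6 → Y5 → C6: 22+28+13+15+16+18 = 112
HQ → Q3 → V6 → G6 → C6 → Q6 → Y5: 22+28+13+22+7+16 = 108
HQ → Q3 → V6 → G6 → C6 → Y5 → Q6: 22+28+13+22+18+16 = 119
HQ → Q3 → V6 → G6 → Y5 → Q6 → C6: 22+28+13+17+16+7 = 103
HQ → Q3 → V6 → G6 → Y5 → C6 → Q6: 22+28+13+17+18+7 = 105
HQ → Q3 → V6 → Q6 → G6 → C6 → Y5: 22+28+25+15+22+18 = 130
HQ → Q3 → V6 → Q6 → G6 → Y5 → C6: 22+28+25+15+17+18 = 125
… (712 more)
HQ → V6 → Y5 → G6 → Q6 → C6 → Q3: 6+9+17+15+7+5 = 59  ← best
The minimum is 59.
One shortest path: HQ → V6 → Y5 → G6 → Q6 → C6 → Q3.

Minimum one-way distance = 59 km.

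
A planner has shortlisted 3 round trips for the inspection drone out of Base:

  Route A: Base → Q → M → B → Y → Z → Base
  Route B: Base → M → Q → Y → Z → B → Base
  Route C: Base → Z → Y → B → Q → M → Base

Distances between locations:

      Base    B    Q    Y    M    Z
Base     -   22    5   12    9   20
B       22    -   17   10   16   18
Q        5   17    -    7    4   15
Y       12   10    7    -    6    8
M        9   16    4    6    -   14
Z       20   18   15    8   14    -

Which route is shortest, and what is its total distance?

Shortest is Route A, total 63.

Route A: 5 + 4 + 16 + 10 + 8 + 20 = 63
Route B: 9 + 4 + 7 + 8 + 18 + 22 = 68
Route C: 20 + 8 + 10 + 17 + 4 + 9 = 68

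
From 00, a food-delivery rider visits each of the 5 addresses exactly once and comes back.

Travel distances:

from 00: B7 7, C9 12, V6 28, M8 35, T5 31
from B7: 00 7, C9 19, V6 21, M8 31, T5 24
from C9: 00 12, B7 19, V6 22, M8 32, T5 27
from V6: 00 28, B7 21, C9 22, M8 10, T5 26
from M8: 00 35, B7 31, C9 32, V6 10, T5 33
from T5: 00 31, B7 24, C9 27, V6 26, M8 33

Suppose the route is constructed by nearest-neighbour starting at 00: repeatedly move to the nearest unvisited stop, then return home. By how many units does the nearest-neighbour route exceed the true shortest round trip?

Excess over optimum: 14.

From 00: B7=7, C9=12, V6=28, T5=31, M8=35 → choose B7 (7).
From B7: C9=19, V6=21, T5=24, M8=31 → choose C9 (19).
From C9: V6=22, T5=27, M8=32 → choose V6 (22).
From V6: M8=10, T5=26 → choose M8 (10).
From M8: T5=33 → choose T5 (33).
NN route 00 → B7 → C9 → V6 → M8 → T5 → 00 costs 122.
Optimal: 00 → B7 → T5 → M8 → V6 → C9 → 00 costs 108 (by enumerating all 60 distinct tours).
Excess = 122 − 108 = 14.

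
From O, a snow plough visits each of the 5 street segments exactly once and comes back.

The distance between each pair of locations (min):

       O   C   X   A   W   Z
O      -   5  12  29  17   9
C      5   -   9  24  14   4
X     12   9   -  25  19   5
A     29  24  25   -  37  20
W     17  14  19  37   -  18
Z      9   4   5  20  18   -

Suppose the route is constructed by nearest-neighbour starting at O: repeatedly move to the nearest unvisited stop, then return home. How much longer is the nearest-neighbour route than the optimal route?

O: C=5, Z=9, X=12, W=17, A=29 ⇒ C
C: Z=4, X=9, W=14, A=24 ⇒ Z
Z: X=5, W=18, A=20 ⇒ X
X: W=19, A=25 ⇒ W
W: A=37 ⇒ A
NN route O → C → Z → X → W → A → O costs 99.
Optimal: O → C → A → Z → X → W → O costs 90 (by enumerating all 60 distinct tours).
Excess = 99 − 90 = 9.

Excess over optimum: 9 min.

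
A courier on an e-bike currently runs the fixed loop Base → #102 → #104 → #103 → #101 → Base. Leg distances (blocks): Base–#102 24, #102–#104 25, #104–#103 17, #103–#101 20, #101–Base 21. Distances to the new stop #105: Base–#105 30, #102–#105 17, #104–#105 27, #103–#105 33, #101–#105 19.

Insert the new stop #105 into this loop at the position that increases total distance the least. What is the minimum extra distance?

Insertion cost between consecutive stops i–j is d(i,#105) + d(#105,j) − d(i,j):
  between Base and #102: 30 + 17 − 24 = 23
  between #102 and #104: 17 + 27 − 25 = 19
  between #104 and #103: 27 + 33 − 17 = 43
  between #103 and #101: 33 + 19 − 20 = 32
  between #101 and Base: 19 + 30 − 21 = 28
Cheapest insertion is between #102 and #104, adding 19.
New total = 107 + 19 = 126.

Minimum extra distance: 19 blocks, inserting #105 between #102 and #104.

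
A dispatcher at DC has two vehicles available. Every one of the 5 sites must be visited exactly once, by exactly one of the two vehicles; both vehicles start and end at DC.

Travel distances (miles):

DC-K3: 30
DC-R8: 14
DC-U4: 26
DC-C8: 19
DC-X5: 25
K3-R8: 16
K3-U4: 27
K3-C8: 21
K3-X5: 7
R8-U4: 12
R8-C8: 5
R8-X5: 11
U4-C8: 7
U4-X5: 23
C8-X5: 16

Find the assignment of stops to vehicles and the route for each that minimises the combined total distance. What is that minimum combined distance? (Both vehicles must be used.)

There are 2^4 − 1 = 15 ways to divide the 5 stops into two non-empty groups. For each, the best each vehicle can do is its own shortest tour through its group:
  {K3} + {R8, U4, C8, X5}: 60 + 74 = 134
  {R8} + {K3, U4, C8, X5}: 28 + 85 = 113
  {K3, R8} + {U4, C8, X5}: 60 + 74 = 134
  {U4} + {K3, R8, C8, X5}: 52 + 72 = 124
  {K3, U4} + {R8, C8, X5}: 83 + 60 = 143
  {R8, U4} + {K3, C8, X5}: 52 + 72 = 124
  … (15 splits in total)
Best: vehicle 1 DC → R8 → DC = 28; vehicle 2 DC → C8 → U4 → K3 → X5 → DC = 85; combined 113.

113 miles — the smallest possible combined total.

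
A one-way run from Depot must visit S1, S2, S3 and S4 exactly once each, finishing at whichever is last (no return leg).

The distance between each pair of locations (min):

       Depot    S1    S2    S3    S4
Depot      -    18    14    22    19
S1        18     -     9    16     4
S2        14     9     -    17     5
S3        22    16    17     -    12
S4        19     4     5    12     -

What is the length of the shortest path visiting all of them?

There are 4! = 24 possible orderings.
Depot - S1 - S2 - S3 - S4: 18+9+17+12 = 56
Depot - S1 - S2 - S4 - S3: 18+9+5+12 = 44
Depot - S1 - S3 - S2 - S4: 18+16+17+5 = 56
Depot - S1 - S3 - S4 - S2: 18+16+12+5 = 51
Depot - S1 - S4 - S2 - S3: 18+4+5+17 = 44
Depot - S1 - S4 - S3 - S2: 18+4+12+17 = 51
Depot - S2 - S1 - S3 - S4: 14+9+16+12 = 51
Depot - S2 - S1 - S4 - S3: 14+9+4+12 = 39
Depot - S2 - S3 - S1 - S4: 14+17+16+4 = 51
Depot - S2 - S3 - S4 - S1: 14+17+12+4 = 47
Depot - S2 - S4 - S1 - S3: 14+5+4+16 = 39
Depot - S2 - S4 - S3 - S1: 14+5+12+16 = 47
Depot - S3 - S1 - S2 - S4: 22+16+9+5 = 52
Depot - S3 - S1 - S4 - S2: 22+16+4+5 = 47
… (10 more)
The minimum is 39.
One shortest path: Depot → S2 → S1 → S4 → S3.

39 min — the minimum one-way total.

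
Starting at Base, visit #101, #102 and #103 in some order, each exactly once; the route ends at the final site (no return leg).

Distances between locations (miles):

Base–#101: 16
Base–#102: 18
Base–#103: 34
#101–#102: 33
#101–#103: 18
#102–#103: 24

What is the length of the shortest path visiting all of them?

Shortest open route: 58 miles.

There are 3! = 6 possible orderings.
Base - #101 - #102 - #103: 16+33+24 = 73
Base - #101 - #103 - #102: 16+18+24 = 58
Base - #102 - #101 - #103: 18+33+18 = 69
Base - #102 - #103 - #101: 18+24+18 = 60
Base - #103 - #101 - #102: 34+18+33 = 85
Base - #103 - #102 - #101: 34+24+33 = 91
The minimum is 58.
One shortest path: Base → #101 → #103 → #102.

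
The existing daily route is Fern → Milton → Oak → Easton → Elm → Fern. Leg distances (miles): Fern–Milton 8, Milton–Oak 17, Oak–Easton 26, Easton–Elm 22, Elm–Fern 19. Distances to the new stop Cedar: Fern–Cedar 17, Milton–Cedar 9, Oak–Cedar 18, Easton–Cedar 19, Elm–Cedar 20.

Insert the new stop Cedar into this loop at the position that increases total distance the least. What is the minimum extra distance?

Insertion cost between consecutive stops i–j is d(i,Cedar) + d(Cedar,j) − d(i,j):
  between Fern and Milton: 17 + 9 − 8 = 18
  between Milton and Oak: 9 + 18 − 17 = 10
  between Oak and Easton: 18 + 19 − 26 = 11
  between Easton and Elm: 19 + 20 − 22 = 17
  between Elm and Fern: 20 + 17 − 19 = 18
Cheapest insertion is between Milton and Oak, adding 10.
New total = 92 + 10 = 102.

+10 miles — insert Cedar between Milton and Oak.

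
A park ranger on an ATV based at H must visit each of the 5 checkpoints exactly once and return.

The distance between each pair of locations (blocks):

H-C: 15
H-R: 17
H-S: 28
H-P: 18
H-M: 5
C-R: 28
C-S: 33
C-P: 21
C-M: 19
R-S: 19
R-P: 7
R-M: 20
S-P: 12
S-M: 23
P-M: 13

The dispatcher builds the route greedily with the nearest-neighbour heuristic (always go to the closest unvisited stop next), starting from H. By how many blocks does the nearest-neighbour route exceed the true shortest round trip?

From H: M=5, C=15, R=17, P=18, S=28 → choose M (5).
From M: P=13, C=19, R=20, S=23 → choose P (13).
From P: R=7, S=12, C=21 → choose R (7).
From R: S=19, C=28 → choose S (19).
From S: C=33 → choose C (33).
NN route H → M → P → R → S → C → H costs 92.
Optimal: H → C → R → P → S → M → H costs 90 (by enumerating all 60 distinct tours).
Excess = 92 − 90 = 2.

Excess over optimum: 2 blocks.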